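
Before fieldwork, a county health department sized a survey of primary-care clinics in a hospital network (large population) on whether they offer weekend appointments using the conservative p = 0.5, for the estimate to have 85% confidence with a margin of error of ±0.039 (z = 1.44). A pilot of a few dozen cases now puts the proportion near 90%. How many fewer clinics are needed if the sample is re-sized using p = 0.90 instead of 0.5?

Conservative (p = 0.5): n = 1.44² × 0.25 / 0.039² ≈ 340.83 → 341.
Using p = 0.90: p(1−p) = 0.0900, so n = 1.44² × 0.0900 / 0.039² ≈ 122.70 → 123.
Reduction: 341 − 123 = 218.

218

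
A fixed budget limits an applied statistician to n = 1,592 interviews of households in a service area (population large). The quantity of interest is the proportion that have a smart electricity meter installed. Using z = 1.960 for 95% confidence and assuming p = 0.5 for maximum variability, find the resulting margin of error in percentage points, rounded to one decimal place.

2.5

SE(p̂) = √[p(1−p)/n] = √[0.2500/1592] = 0.01253.
E = z × SE = 1.960 × 0.01253 = 0.02456, or 2.5 percentage points.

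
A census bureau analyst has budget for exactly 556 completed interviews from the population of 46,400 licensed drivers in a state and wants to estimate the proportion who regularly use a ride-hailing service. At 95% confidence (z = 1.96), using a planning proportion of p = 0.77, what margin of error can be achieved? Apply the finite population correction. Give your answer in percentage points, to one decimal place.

3.5

Finite-population factor: (N−n)/(N−1) = (46400−556)/(46400−1) = 0.9880.
SE(p̂) = √[p(1−p)/n · (N−n)/(N−1)] = √[0.1771/556 × 0.9880] = 0.01774.
E = z × SE = 1.96 × 0.01774 = 0.03477 ≈ 3.5 percentage points.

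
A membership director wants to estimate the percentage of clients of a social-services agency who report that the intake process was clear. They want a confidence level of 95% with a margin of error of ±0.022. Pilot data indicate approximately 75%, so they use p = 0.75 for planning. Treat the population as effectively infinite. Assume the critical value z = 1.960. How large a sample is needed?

With p = 0.75, p(1−p) = 0.1875.
n = z²·p(1−p)/E² = 1.960² × 0.1875 / 0.022² = 3.8416 × 0.1875 / 0.000484 ≈ 1488.22.
Rounding up gives n = 1489.

1489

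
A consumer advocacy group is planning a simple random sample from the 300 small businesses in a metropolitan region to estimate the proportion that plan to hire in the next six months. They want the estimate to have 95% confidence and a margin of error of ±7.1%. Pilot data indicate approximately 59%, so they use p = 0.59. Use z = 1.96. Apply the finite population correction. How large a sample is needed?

115

Unadjusted: n₀ = 1.96² × 0.59 × 0.41 / 0.071² ≈ 184.34, so n₀ = 185.
Finite population correction with N = 300: n = n₀ / (1 + (n₀−1)/N) = 185 / (1 + 184/300) = 185 / 1.6133 ≈ 114.67.
Rounding up, n = 115.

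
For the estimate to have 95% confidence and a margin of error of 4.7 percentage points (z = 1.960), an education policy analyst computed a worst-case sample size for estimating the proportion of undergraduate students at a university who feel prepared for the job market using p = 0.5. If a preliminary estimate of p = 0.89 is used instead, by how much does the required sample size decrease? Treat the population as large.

264

Conservative (p = 0.5): n = 1.960² × 0.25 / 0.047² ≈ 434.77 → 435.
Using p = 0.89: p(1−p) = 0.0979, so n = 1.960² × 0.0979 / 0.047² ≈ 170.25 → 171.
Reduction: 435 − 171 = 264.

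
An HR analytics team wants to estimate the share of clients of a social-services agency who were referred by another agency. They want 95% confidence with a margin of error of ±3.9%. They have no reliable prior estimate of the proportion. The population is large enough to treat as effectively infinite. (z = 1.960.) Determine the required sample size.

632

With no prior estimate, use p = 0.5, giving p(1−p) = 0.25.
n = z²·p(1−p)/E² = 1.960² × 0.2500 / 0.039² = 3.8416 × 0.2500 / 0.001521 ≈ 631.43.
Rounding up gives n = 632.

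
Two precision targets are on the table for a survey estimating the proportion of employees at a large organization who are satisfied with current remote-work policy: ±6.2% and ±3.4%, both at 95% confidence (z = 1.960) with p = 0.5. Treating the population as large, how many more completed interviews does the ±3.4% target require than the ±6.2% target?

At ±6.2%: n = 1.960² × 0.2500 / 0.062² ≈ 249.84 → 250.
At ±3.4%: n = 1.960² × 0.2500 / 0.034² ≈ 830.80 → 831.
Additional respondents: 831 − 250 = 581.

581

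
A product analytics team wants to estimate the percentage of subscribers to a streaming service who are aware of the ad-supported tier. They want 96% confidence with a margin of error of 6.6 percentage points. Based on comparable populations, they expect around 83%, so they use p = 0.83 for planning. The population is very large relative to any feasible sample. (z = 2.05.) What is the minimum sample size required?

137

With p = 0.83, p(1−p) = 0.1411.
n = z²·p(1−p)/E² = 2.05² × 0.1411 / 0.066² = 4.2025 × 0.1411 / 0.004356 ≈ 136.13.
Rounding up gives n = 137.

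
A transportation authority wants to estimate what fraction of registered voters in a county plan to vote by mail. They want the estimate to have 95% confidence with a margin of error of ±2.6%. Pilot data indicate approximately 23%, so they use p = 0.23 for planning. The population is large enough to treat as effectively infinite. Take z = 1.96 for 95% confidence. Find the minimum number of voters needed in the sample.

With p = 0.23, p(1−p) = 0.1771.
n = z²·p(1−p)/E² = 1.96² × 0.1771 / 0.026² = 3.8416 × 0.1771 / 0.000676 ≈ 1006.43.
Rounding up gives n = 1007.

1007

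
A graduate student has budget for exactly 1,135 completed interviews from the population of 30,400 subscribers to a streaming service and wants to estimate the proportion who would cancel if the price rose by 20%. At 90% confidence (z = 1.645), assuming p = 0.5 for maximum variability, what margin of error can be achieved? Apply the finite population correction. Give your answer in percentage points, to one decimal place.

Finite-population factor: (N−n)/(N−1) = (30400−1135)/(30400−1) = 0.9627.
SE(p̂) = √[p(1−p)/n · (N−n)/(N−1)] = √[0.2500/1135 × 0.9627] = 0.01456.
E = z × SE = 1.645 × 0.01456 = 0.02395 ≈ 2.4 percentage points.

2.4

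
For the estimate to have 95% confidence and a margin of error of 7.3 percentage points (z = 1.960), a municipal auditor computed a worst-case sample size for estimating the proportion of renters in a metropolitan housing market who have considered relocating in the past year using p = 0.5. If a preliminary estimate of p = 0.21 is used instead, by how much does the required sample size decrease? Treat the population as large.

Conservative (p = 0.5): n = 1.960² × 0.25 / 0.073² ≈ 180.22 → 181.
Using p = 0.21: p(1−p) = 0.1659, so n = 1.960² × 0.1659 / 0.073² ≈ 119.59 → 120.
Reduction: 181 − 120 = 61.

61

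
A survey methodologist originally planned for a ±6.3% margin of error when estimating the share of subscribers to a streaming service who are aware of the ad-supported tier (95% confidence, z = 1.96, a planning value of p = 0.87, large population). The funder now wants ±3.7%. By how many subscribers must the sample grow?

At ±6.3%: n = 1.96² × 0.1131 / 0.063² ≈ 109.47 → 110.
At ±3.7%: n = 1.96² × 0.1131 / 0.037² ≈ 317.37 → 318.
Additional respondents: 318 − 110 = 208.

208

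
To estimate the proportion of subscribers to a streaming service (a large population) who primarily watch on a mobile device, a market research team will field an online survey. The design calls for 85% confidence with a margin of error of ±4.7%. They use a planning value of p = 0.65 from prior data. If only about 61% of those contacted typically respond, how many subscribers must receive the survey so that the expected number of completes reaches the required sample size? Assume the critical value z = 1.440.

351

Completed interviews needed: n₀ = 1.440² × 0.2275 / 0.047² ≈ 213.56 → 214.
At a 61% response rate, contacts needed = 214 / 0.61 ≈ 350.82 → 351.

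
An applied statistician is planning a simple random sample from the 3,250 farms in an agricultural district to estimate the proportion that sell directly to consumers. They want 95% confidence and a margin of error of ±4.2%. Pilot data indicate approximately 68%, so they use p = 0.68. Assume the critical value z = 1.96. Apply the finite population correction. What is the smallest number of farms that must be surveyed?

414

Unadjusted: n₀ = 1.96² × 0.68 × 0.32 / 0.042² ≈ 473.88, so n₀ = 474.
Finite population correction with N = 3,250: n = n₀ / (1 + (n₀−1)/N) = 474 / (1 + 473/3250) = 474 / 1.1455 ≈ 413.78.
Rounding up, n = 414.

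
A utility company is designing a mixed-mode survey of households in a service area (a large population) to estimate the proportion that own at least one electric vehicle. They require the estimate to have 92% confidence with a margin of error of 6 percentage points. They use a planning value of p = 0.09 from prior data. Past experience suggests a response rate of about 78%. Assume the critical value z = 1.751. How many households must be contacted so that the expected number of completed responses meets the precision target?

Completed interviews needed: n₀ = 1.751² × 0.0819 / 0.060² ≈ 69.75 → 70.
At a 78% response rate, contacts needed = 70 / 0.78 ≈ 89.74 → 90.

90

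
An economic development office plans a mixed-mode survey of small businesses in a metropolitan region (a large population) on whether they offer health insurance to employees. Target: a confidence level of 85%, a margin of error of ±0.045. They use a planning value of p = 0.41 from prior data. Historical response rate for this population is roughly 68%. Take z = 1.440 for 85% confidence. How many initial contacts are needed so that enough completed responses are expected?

Completed interviews needed: n₀ = 1.440² × 0.2419 / 0.045² ≈ 247.71 → 248.
At a 68% response rate, contacts needed = 248 / 0.68 ≈ 364.71 → 365.

365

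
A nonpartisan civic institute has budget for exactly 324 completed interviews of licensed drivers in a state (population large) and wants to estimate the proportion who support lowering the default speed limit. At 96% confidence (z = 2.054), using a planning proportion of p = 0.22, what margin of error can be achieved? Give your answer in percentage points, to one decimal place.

SE(p̂) = √[p(1−p)/n] = √[0.1716/324] = 0.02301.
E = z × SE = 2.054 × 0.02301 = 0.04727, or 4.7 percentage points.

4.7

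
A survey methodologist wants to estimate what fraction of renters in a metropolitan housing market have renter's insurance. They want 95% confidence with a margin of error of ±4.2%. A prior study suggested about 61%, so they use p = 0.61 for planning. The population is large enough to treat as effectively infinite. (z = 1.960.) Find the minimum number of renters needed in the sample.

With p = 0.61, p(1−p) = 0.2379.
n = z²·p(1−p)/E² = 1.960² × 0.2379 / 0.042² = 3.8416 × 0.2379 / 0.001764 ≈ 518.09.
Rounding up gives n = 519.

519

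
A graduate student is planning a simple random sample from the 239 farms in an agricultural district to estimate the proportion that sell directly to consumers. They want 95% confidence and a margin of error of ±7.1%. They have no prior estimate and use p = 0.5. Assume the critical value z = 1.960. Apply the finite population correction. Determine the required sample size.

107

Unadjusted: n₀ = 1.960² × 0.50 × 0.50 / 0.071² ≈ 190.52, so n₀ = 191.
Finite population correction with N = 239: n = n₀ / (1 + (n₀−1)/N) = 191 / (1 + 190/239) = 191 / 1.7950 ≈ 106.41.
Rounding up, n = 107.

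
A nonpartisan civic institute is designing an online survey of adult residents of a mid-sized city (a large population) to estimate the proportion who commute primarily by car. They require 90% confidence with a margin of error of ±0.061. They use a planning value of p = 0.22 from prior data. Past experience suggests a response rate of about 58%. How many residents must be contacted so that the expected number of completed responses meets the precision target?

For 90% confidence, z = 1.645.
Completed interviews needed: n₀ = 1.645² × 0.1716 / 0.061² ≈ 124.79 → 125.
At a 58% response rate, contacts needed = 125 / 0.58 ≈ 215.52 → 216.

216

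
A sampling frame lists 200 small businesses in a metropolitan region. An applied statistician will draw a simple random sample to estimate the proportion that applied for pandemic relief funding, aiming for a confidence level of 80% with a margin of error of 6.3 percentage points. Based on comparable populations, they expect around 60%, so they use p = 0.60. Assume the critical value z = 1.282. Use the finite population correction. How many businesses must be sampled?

Unadjusted: n₀ = 1.282² × 0.60 × 0.40 / 0.063² ≈ 99.38, so n₀ = 100.
Finite population correction with N = 200: n = n₀ / (1 + (n₀−1)/N) = 100 / (1 + 99/200) = 100 / 1.4950 ≈ 66.89.
Rounding up, n = 67.

67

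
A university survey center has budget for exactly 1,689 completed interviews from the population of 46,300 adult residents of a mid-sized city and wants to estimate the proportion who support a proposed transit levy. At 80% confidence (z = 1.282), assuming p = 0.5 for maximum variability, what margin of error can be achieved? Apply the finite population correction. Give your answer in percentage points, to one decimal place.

1.5

Finite-population factor: (N−n)/(N−1) = (46300−1689)/(46300−1) = 0.9635.
SE(p̂) = √[p(1−p)/n · (N−n)/(N−1)] = √[0.2500/1689 × 0.9635] = 0.01194.
E = z × SE = 1.282 × 0.01194 = 0.01531 ≈ 1.5 percentage points.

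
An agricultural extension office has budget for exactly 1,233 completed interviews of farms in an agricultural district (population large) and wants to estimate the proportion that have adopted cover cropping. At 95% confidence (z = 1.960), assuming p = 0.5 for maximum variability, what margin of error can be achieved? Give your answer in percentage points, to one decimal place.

2.8

SE(p̂) = √[p(1−p)/n] = √[0.2500/1233] = 0.01424.
E = z × SE = 1.960 × 0.01424 = 0.02791, or 2.8 percentage points.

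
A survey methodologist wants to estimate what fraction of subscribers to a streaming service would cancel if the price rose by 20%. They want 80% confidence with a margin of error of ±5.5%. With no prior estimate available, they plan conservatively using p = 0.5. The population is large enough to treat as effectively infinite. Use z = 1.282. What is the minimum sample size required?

With p = 0.5, p(1−p) = 0.25.
n = z²·p(1−p)/E² = 1.282² × 0.2500 / 0.055² = 1.6435 × 0.2500 / 0.003025 ≈ 135.83.
Rounding up gives n = 136.

136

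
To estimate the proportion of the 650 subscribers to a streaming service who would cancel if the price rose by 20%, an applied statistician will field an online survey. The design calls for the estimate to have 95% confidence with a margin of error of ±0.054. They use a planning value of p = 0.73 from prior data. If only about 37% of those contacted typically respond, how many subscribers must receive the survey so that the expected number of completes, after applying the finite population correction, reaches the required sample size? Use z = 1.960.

Completed interviews needed (unadjusted): n₀ = 1.960² × 0.1971 / 0.054² ≈ 259.66 → 260.
FPC for N = 650: n = 260 / (1 + 259/650) = 260 / 1.3985 ≈ 185.92 → 186.
At a 37% response rate, contacts needed = 186 / 0.37 ≈ 502.70 → 503.

503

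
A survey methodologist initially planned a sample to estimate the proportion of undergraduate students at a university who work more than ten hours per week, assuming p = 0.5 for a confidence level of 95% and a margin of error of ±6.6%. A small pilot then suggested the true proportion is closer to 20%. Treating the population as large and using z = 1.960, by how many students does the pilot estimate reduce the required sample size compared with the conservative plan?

79

Conservative (p = 0.5): n = 1.960² × 0.25 / 0.066² ≈ 220.48 → 221.
Using p = 0.20: p(1−p) = 0.1600, so n = 1.960² × 0.1600 / 0.066² ≈ 141.11 → 142.
Reduction: 221 − 142 = 79.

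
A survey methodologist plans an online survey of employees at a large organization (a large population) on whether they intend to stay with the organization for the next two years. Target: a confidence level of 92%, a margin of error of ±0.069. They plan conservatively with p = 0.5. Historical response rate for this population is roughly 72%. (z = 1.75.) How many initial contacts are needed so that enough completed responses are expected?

224

Completed interviews needed: n₀ = 1.75² × 0.2500 / 0.069² ≈ 160.81 → 161.
At a 72% response rate, contacts needed = 161 / 0.72 ≈ 223.61 → 224.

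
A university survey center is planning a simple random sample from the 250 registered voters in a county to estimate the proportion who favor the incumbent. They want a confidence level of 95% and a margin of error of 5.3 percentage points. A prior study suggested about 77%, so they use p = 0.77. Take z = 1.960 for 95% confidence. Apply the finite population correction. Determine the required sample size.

Unadjusted: n₀ = 1.960² × 0.77 × 0.23 / 0.053² ≈ 242.20, so n₀ = 243.
Finite population correction with N = 250: n = n₀ / (1 + (n₀−1)/N) = 243 / (1 + 242/250) = 243 / 1.9680 ≈ 123.48.
Rounding up, n = 124.

124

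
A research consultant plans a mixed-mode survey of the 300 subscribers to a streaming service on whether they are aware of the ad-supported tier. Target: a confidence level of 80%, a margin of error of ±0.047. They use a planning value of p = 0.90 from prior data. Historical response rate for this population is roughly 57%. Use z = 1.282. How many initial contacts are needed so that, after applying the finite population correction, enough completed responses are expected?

Completed interviews needed (unadjusted): n₀ = 1.282² × 0.0900 / 0.047² ≈ 66.96 → 67.
FPC for N = 300: n = 67 / (1 + 66/300) = 67 / 1.2200 ≈ 54.92 → 55.
At a 57% response rate, contacts needed = 55 / 0.57 ≈ 96.49 → 97.

97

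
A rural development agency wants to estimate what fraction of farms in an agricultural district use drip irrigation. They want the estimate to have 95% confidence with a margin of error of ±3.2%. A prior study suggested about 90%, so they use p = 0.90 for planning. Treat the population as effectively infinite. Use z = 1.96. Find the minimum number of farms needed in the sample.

With p = 0.90, p(1−p) = 0.0900.
n = z²·p(1−p)/E² = 1.96² × 0.0900 / 0.032² = 3.8416 × 0.0900 / 0.001024 ≈ 337.64.
Rounding up gives n = 338.

338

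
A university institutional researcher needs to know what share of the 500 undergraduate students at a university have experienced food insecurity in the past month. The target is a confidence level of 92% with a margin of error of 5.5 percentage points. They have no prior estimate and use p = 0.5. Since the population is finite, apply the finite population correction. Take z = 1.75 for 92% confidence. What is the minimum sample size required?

Unadjusted: n₀ = 1.75² × 0.50 × 0.50 / 0.055² ≈ 253.10, so n₀ = 254.
Finite population correction with N = 500: n = n₀ / (1 + (n₀−1)/N) = 254 / (1 + 253/500) = 254 / 1.5060 ≈ 168.66.
Rounding up, n = 169.

169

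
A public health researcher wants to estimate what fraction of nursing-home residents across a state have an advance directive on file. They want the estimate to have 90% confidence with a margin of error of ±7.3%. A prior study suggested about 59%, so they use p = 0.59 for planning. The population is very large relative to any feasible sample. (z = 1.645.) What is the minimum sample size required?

With p = 0.59, p(1−p) = 0.2419.
n = z²·p(1−p)/E² = 1.645² × 0.2419 / 0.073² = 2.7060 × 0.2419 / 0.005329 ≈ 122.83.
Rounding up gives n = 123.

123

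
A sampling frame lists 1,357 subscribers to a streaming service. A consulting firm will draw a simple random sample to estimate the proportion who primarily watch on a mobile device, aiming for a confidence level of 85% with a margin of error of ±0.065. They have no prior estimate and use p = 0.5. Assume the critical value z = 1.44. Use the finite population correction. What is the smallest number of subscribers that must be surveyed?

Unadjusted: n₀ = 1.44² × 0.50 × 0.50 / 0.065² ≈ 122.70, so n₀ = 123.
Finite population correction with N = 1,357: n = n₀ / (1 + (n₀−1)/N) = 123 / (1 + 122/1357) = 123 / 1.0899 ≈ 112.85.
Rounding up, n = 113.

113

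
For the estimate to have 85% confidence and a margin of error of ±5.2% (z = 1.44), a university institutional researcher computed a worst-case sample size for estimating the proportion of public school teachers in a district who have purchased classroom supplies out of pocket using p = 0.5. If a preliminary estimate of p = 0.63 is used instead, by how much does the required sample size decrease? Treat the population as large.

Conservative (p = 0.5): n = 1.44² × 0.25 / 0.052² ≈ 191.72 → 192.
Using p = 0.63: p(1−p) = 0.2331, so n = 1.44² × 0.2331 / 0.052² ≈ 178.76 → 179.
Reduction: 192 − 179 = 13.

13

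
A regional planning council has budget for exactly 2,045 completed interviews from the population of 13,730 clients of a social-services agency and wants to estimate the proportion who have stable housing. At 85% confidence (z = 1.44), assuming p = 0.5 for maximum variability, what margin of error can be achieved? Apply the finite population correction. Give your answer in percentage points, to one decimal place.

Finite-population factor: (N−n)/(N−1) = (13730−2045)/(13730−1) = 0.8511.
SE(p̂) = √[p(1−p)/n · (N−n)/(N−1)] = √[0.2500/2045 × 0.8511] = 0.01020.
E = z × SE = 1.44 × 0.01020 = 0.01469 ≈ 1.5 percentage points.

1.5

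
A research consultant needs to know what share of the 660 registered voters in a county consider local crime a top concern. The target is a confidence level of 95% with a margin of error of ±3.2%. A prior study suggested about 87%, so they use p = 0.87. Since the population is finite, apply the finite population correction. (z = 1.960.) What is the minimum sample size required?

259

Unadjusted: n₀ = 1.960² × 0.87 × 0.13 / 0.032² ≈ 424.30, so n₀ = 425.
Finite population correction with N = 660: n = n₀ / (1 + (n₀−1)/N) = 425 / (1 + 424/660) = 425 / 1.6424 ≈ 258.76.
Rounding up, n = 259.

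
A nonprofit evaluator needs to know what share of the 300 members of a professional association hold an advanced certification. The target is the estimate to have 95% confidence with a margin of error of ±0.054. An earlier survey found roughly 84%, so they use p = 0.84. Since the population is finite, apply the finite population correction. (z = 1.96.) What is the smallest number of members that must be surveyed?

Unadjusted: n₀ = 1.96² × 0.84 × 0.16 / 0.054² ≈ 177.06, so n₀ = 178.
Finite population correction with N = 300: n = n₀ / (1 + (n₀−1)/N) = 178 / (1 + 177/300) = 178 / 1.5900 ≈ 111.95.
Rounding up, n = 112.

112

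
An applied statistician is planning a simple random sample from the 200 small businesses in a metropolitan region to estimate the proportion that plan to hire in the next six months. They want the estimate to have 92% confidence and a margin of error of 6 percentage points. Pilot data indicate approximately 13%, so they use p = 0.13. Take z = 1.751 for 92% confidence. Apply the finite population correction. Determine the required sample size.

Unadjusted: n₀ = 1.751² × 0.13 × 0.87 / 0.060² ≈ 96.32, so n₀ = 97.
Finite population correction with N = 200: n = n₀ / (1 + (n₀−1)/N) = 97 / (1 + 96/200) = 97 / 1.4800 ≈ 65.54.
Rounding up, n = 66.

66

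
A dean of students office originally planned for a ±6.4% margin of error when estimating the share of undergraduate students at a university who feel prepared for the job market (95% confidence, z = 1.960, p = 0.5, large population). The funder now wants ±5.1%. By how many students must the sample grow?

135

At ±6.4%: n = 1.960² × 0.2500 / 0.064² ≈ 234.47 → 235.
At ±5.1%: n = 1.960² × 0.2500 / 0.051² ≈ 369.24 → 370.
Additional respondents: 370 − 235 = 135.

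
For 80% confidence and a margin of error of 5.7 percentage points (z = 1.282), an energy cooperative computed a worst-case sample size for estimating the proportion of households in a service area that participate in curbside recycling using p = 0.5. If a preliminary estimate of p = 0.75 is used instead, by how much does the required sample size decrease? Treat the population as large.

32

Conservative (p = 0.5): n = 1.282² × 0.25 / 0.057² ≈ 126.46 → 127.
Using p = 0.75: p(1−p) = 0.1875, so n = 1.282² × 0.1875 / 0.057² ≈ 94.85 → 95.
Reduction: 127 − 95 = 32.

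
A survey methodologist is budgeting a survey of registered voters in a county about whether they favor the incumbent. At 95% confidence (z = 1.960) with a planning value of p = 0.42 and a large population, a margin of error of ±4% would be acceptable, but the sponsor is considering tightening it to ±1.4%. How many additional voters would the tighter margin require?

At ±4%: n = 1.960² × 0.2436 / 0.040² ≈ 584.88 → 585.
At ±1.4%: n = 1.960² × 0.2436 / 0.014² ≈ 4774.56 → 4775.
Additional respondents: 4775 − 585 = 4190.

4190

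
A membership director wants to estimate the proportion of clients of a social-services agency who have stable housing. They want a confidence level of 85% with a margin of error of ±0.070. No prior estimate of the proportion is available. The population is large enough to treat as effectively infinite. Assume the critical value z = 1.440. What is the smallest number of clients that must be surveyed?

106

With no prior estimate, use p = 0.5, giving p(1−p) = 0.25.
n = z²·p(1−p)/E² = 1.440² × 0.2500 / 0.070² = 2.0736 × 0.2500 / 0.004900 ≈ 105.80.
Rounding up gives n = 106.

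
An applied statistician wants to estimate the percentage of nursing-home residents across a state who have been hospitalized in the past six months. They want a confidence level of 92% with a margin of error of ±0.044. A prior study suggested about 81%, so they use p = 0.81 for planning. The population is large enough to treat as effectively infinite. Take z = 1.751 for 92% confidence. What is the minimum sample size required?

244

With p = 0.81, p(1−p) = 0.1539.
n = z²·p(1−p)/E² = 1.751² × 0.1539 / 0.044² = 3.0660 × 0.1539 / 0.001936 ≈ 243.73.
Rounding up gives n = 244.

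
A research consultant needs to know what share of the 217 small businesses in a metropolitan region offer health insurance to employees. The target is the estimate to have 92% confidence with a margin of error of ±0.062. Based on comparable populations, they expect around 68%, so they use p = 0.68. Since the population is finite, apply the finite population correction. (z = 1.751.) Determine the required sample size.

97

Unadjusted: n₀ = 1.751² × 0.68 × 0.32 / 0.062² ≈ 173.56, so n₀ = 174.
Finite population correction with N = 217: n = n₀ / (1 + (n₀−1)/N) = 174 / (1 + 173/217) = 174 / 1.7972 ≈ 96.82.
Rounding up, n = 97.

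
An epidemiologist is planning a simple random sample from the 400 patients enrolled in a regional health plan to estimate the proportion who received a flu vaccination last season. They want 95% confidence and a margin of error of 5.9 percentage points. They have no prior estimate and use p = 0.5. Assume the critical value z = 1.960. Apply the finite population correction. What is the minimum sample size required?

164

Unadjusted: n₀ = 1.960² × 0.50 × 0.50 / 0.059² ≈ 275.90, so n₀ = 276.
Finite population correction with N = 400: n = n₀ / (1 + (n₀−1)/N) = 276 / (1 + 275/400) = 276 / 1.6875 ≈ 163.56.
Rounding up, n = 164.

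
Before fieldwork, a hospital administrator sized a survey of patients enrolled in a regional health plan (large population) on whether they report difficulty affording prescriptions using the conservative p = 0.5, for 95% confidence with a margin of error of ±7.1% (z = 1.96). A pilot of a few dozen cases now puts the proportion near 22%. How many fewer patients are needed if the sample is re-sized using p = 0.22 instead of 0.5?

Conservative (p = 0.5): n = 1.96² × 0.25 / 0.071² ≈ 190.52 → 191.
Using p = 0.22: p(1−p) = 0.1716, so n = 1.96² × 0.1716 / 0.071² ≈ 130.77 → 131.
Reduction: 191 − 131 = 60.

60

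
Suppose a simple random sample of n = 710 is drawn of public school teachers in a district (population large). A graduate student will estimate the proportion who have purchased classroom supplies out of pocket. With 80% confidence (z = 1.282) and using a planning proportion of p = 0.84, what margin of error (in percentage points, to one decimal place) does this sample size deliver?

SE(p̂) = √[p(1−p)/n] = √[0.1344/710] = 0.01376.
E = z × SE = 1.282 × 0.01376 = 0.01764, or 1.8 percentage points.

1.8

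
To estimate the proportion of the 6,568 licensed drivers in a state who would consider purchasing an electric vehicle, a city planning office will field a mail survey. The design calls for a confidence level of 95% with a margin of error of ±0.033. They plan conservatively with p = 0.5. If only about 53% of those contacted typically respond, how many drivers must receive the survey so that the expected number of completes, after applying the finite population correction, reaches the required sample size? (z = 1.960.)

1468

Completed interviews needed (unadjusted): n₀ = 1.960² × 0.2500 / 0.033² ≈ 881.91 → 882.
FPC for N = 6,568: n = 882 / (1 + 881/6568) = 882 / 1.1341 ≈ 777.69 → 778.
At a 53% response rate, contacts needed = 778 / 0.53 ≈ 1467.92 → 1468.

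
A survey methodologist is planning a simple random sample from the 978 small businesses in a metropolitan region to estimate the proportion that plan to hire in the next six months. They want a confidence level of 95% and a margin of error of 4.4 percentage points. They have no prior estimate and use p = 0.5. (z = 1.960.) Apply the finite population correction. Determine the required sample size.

330

Unadjusted: n₀ = 1.960² × 0.50 × 0.50 / 0.044² ≈ 496.07, so n₀ = 497.
Finite population correction with N = 978: n = n₀ / (1 + (n₀−1)/N) = 497 / (1 + 496/978) = 497 / 1.5072 ≈ 329.76.
Rounding up, n = 330.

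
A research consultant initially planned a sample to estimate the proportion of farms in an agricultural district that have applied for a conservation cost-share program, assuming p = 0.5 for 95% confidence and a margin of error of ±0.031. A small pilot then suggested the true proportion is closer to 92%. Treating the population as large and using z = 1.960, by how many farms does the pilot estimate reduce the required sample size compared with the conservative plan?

Conservative (p = 0.5): n = 1.960² × 0.25 / 0.031² ≈ 999.38 → 1000.
Using p = 0.92: p(1−p) = 0.0736, so n = 1.960² × 0.0736 / 0.031² ≈ 294.22 → 295.
Reduction: 1000 − 295 = 705.

705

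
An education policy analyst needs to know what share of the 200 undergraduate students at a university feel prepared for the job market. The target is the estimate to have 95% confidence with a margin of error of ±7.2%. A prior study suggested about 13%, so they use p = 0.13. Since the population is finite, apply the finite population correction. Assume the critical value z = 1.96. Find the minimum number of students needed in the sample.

60

Unadjusted: n₀ = 1.96² × 0.13 × 0.87 / 0.072² ≈ 83.81, so n₀ = 84.
Finite population correction with N = 200: n = n₀ / (1 + (n₀−1)/N) = 84 / (1 + 83/200) = 84 / 1.4150 ≈ 59.36.
Rounding up, n = 60.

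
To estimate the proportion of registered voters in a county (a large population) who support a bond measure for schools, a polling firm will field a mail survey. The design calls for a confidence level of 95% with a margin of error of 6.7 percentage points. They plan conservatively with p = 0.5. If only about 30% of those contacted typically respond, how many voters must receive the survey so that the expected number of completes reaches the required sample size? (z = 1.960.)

714

Completed interviews needed: n₀ = 1.960² × 0.2500 / 0.067² ≈ 213.95 → 214.
At a 30% response rate, contacts needed = 214 / 0.30 ≈ 713.33 → 714.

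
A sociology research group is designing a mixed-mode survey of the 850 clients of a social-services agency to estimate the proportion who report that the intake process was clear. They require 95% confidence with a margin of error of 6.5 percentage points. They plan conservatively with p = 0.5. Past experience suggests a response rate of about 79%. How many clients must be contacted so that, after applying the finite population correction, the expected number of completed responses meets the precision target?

228

For 95% confidence, z = 1.960.
Completed interviews needed (unadjusted): n₀ = 1.960² × 0.2500 / 0.065² ≈ 227.31 → 228.
FPC for N = 850: n = 228 / (1 + 227/850) = 228 / 1.2671 ≈ 179.94 → 180.
At a 79% response rate, contacts needed = 180 / 0.79 ≈ 227.85 → 228.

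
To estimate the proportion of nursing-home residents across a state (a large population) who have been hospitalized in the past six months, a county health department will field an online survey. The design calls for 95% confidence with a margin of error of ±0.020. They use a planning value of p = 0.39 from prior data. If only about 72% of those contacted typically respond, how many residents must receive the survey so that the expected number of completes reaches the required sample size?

3174

For 95% confidence, z = 1.96.
Completed interviews needed: n₀ = 1.96² × 0.2379 / 0.020² ≈ 2284.79 → 2285.
At a 72% response rate, contacts needed = 2285 / 0.72 ≈ 3173.61 → 3174.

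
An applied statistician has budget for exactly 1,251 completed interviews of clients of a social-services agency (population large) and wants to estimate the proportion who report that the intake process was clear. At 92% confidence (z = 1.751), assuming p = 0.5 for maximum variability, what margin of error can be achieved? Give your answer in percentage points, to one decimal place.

SE(p̂) = √[p(1−p)/n] = √[0.2500/1251] = 0.01414.
E = z × SE = 1.751 × 0.01414 = 0.02475, or 2.5 percentage points.

2.5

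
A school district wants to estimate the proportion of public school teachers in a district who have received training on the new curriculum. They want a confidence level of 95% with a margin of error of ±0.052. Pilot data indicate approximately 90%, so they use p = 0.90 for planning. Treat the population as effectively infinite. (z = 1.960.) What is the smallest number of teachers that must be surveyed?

With p = 0.90, p(1−p) = 0.0900.
n = z²·p(1−p)/E² = 1.960² × 0.0900 / 0.052² = 3.8416 × 0.0900 / 0.002704 ≈ 127.86.
Rounding up gives n = 128.

128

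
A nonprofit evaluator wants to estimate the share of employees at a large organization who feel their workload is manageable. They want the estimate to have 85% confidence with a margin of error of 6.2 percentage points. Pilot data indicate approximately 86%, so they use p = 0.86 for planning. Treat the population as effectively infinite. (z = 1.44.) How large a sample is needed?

With p = 0.86, p(1−p) = 0.1204.
n = z²·p(1−p)/E² = 1.44² × 0.1204 / 0.062² = 2.0736 × 0.1204 / 0.003844 ≈ 64.95.
Rounding up gives n = 65.

65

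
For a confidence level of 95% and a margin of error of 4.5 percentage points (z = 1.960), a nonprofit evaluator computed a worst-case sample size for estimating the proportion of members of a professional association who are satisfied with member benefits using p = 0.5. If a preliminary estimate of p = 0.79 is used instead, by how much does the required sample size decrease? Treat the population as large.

160

Conservative (p = 0.5): n = 1.960² × 0.25 / 0.045² ≈ 474.27 → 475.
Using p = 0.79: p(1−p) = 0.1659, so n = 1.960² × 0.1659 / 0.045² ≈ 314.73 → 315.
Reduction: 475 − 315 = 160.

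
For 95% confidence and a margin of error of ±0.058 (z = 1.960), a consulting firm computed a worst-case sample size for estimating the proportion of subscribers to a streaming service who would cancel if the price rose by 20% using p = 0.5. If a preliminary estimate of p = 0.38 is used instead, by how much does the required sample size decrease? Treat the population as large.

16

Conservative (p = 0.5): n = 1.960² × 0.25 / 0.058² ≈ 285.49 → 286.
Using p = 0.38: p(1−p) = 0.2356, so n = 1.960² × 0.2356 / 0.058² ≈ 269.05 → 270.
Reduction: 286 − 270 = 16.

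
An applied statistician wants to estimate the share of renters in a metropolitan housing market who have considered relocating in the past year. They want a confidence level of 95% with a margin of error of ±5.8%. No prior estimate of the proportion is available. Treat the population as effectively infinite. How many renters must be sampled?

For 95% confidence, z = 1.96.
With no prior estimate, use p = 0.5, giving p(1−p) = 0.25.
n = z²·p(1−p)/E² = 1.96² × 0.2500 / 0.058² = 3.8416 × 0.2500 / 0.003364 ≈ 285.49.
Rounding up gives n = 286.

286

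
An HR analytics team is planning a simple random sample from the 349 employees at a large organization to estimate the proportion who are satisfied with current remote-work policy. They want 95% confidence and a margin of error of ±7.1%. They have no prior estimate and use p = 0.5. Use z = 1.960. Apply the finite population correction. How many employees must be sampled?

124

Unadjusted: n₀ = 1.960² × 0.50 × 0.50 / 0.071² ≈ 190.52, so n₀ = 191.
Finite population correction with N = 349: n = n₀ / (1 + (n₀−1)/N) = 191 / (1 + 190/349) = 191 / 1.5444 ≈ 123.67.
Rounding up, n = 124.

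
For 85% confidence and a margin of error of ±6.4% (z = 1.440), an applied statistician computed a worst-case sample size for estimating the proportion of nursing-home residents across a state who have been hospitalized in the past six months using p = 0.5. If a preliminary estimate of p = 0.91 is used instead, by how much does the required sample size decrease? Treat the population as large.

Conservative (p = 0.5): n = 1.440² × 0.25 / 0.064² ≈ 126.56 → 127.
Using p = 0.91: p(1−p) = 0.0819, so n = 1.440² × 0.0819 / 0.064² ≈ 41.46 → 42.
Reduction: 127 − 42 = 85.

85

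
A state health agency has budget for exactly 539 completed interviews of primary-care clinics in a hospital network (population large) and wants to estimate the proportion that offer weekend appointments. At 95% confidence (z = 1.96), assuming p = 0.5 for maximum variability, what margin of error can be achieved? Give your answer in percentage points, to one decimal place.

4.2

SE(p̂) = √[p(1−p)/n] = √[0.2500/539] = 0.02154.
E = z × SE = 1.96 × 0.02154 = 0.04221, or 4.2 percentage points.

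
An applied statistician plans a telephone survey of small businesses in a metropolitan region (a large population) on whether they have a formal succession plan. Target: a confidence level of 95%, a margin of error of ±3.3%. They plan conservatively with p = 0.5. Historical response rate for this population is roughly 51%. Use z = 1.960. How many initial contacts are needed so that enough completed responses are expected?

1730

Completed interviews needed: n₀ = 1.960² × 0.2500 / 0.033² ≈ 881.91 → 882.
At a 51% response rate, contacts needed = 882 / 0.51 ≈ 1729.41 → 1730.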